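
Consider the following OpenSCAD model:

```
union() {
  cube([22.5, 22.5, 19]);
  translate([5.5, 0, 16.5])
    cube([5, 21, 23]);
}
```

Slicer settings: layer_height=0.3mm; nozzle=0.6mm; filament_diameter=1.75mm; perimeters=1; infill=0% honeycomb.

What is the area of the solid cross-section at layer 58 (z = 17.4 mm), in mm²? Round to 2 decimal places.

506.25 mm²

At z = 17.4 mm: the cube (footprint 22.5×22.5) is included at this height (area 506.25 mm²); the cube at (5.5, 0) is present — its section is the full 5×21 rectangle (area 105.00 mm²); Taking the union: the 5×21 cube at (5.5, 0) lies entirely inside the 22.5×22.5 cube, so the union is just the 22.5×22.5 cube — area = 506.25 mm². Overall, the cross-section is a single solid region. Net area = 506.25 mm².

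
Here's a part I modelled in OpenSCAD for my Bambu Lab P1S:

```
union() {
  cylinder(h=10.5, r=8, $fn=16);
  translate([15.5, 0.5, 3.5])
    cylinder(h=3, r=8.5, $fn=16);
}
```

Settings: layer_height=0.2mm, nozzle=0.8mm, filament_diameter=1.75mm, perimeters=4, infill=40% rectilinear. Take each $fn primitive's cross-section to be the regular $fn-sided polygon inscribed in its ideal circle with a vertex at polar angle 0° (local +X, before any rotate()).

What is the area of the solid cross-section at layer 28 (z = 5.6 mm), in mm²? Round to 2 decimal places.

414.64 mm²

At z = 5.6 mm: the cylinder: section is a regular 16-gon, circumradius r=8 (area = (16/2)·8.000²·sin(360°/16) = 195.93 mm²); the r=8.5 cylinder at (15.5, 0.5) contributes a regular 16-gon of circumradius 8.5 (area = (16/2)·8.500²·sin(360°/16) = 221.19 mm²); Taking the union: the regions partially overlap — summed areas 417.12 mm² minus the doubly-counted overlap 2.49 mm² gives 414.64 mm² — area = 414.64 mm². Overall, the cross-section is a single solid region. Net area = 414.64 mm².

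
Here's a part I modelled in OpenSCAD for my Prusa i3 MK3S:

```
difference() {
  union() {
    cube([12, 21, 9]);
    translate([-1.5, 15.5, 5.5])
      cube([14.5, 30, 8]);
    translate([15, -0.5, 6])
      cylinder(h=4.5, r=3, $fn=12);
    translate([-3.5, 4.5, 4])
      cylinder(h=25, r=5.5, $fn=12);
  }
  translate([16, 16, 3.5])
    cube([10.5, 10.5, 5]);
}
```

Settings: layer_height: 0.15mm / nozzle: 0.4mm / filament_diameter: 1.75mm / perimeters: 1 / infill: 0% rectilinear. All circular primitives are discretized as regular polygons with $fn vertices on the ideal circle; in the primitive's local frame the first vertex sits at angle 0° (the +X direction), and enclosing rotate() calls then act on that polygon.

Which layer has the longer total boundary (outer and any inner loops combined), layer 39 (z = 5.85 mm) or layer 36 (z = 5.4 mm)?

layer 39 (z = 5.85 mm)

Layer 39 (z = 5.85): the cube is present — its section is the full 12×21 rectangle (perimeter 66.00 mm); the cube at (-1.5, 15.5) is present — its section is the full 14.5×30 rectangle (perimeter 89.00 mm); the cylinder at (15, -0.5) is absent (z outside [6, 10.5]); the cylinder at (-3.5, 4.5): section is a regular 12-gon, circumradius r=5.5 (perimeter = 2·12·5.500·sin(180°/12) = 34.16 mm); Combining (union): the regions partially overlap (shared area 76.57 mm²), so the edge portions inside another operand are dropped and the merged outline is re-measured after clipping — boundary = 136.87 mm; the cube at (16, 16) is present — its section is the full 10.5×10.5 rectangle (perimeter 42.00 mm); Subtracting the remaining from the first: starting from the result so far, the 10.5×10.5 cube at (16, 16) misses the remaining region (no effect) — boundary = 136.87 mm. So its perimeter = 136.87 mm. Layer 36 (z = 5.4): the cube (footprint 12×21) is included at this height (perimeter 66.00 mm); the cube at (-1.5, 15.5) does not reach this height (z outside [5.5, 13.5]); the cylinder at (15, -0.5) is absent (z outside [6, 10.5]); the r=5.5 cylinder at (-3.5, 4.5) contributes a regular 12-gon of circumradius 5.5 (perimeter = 2·12·5.500·sin(180°/12) = 34.16 mm); Merging all regions: the regions partially overlap (shared area 10.57 mm²), so the edge portions inside another operand are dropped and the merged outline is re-measured after clipping — boundary = 82.87 mm; the cube at (16, 16) (footprint 10.5×10.5) is included at this height (perimeter 42.00 mm); After the difference (first − rest): starting from the result so far, the 10.5×10.5 cube at (16, 16) misses the remaining region (no effect) — boundary = 82.87 mm. So its perimeter = 82.87 mm. Layer 39 is larger (136.87 vs 82.87 mm).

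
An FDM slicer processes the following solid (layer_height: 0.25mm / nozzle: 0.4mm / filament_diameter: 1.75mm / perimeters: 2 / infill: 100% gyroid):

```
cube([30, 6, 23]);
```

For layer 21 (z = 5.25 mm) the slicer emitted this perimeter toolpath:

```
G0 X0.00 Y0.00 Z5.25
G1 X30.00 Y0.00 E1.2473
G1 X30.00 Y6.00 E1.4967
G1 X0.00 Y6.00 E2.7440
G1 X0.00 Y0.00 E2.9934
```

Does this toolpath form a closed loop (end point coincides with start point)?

Start point (G0): (0.00, 0.00). End point (last G1): the path returns to the start — closed.

yes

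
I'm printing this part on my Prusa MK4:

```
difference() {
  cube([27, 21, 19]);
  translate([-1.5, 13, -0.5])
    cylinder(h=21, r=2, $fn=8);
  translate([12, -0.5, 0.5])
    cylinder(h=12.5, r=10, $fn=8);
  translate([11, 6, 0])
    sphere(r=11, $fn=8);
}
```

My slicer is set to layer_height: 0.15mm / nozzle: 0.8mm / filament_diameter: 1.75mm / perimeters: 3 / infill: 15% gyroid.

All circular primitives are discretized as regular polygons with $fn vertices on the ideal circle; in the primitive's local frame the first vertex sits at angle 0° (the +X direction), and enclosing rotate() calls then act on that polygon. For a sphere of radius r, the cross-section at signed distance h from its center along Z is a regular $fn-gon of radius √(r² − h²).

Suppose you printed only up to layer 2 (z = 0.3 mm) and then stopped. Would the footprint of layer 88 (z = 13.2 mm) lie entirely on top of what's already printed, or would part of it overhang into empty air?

part overhangs

Compare the two slices. At z = 0.3: the cube (footprint 27×21) is included at this height (area 567.00 mm²); the r=2 cylinder at (-1.5, 13) contributes a regular 8-gon of circumradius 2 (area = (8/2)·2.000²·sin(360°/8) = 11.31 mm²); the cylinder at (12, -0.5) is not intersected at this z (z outside [0.5, 13]); the r=11 sphere at (11, 6) slices to a regular 8-gon of circumradius 10.996 (√(r²−h²) with h=0.3 from center) (area = (8/2)·10.996²·sin(360°/8) = 341.99 mm²); After the difference (first − rest): starting from the 27×21 cube (567.00 mm²), the r=2 cylinder at (-1.5, 13) partially overlaps it — only the 0.60 mm² overlap (of its 11.31 mm²) is removed, clipping the outline; the r=11 sphere at (11, 6) partially overlaps it — only the 288.03 mm² overlap (of its 341.99 mm²) is removed, clipping the outline — area = 278.36 mm². At z = 13.2: the cube (footprint 27×21) is included at this height (area 567.00 mm²); the r=2 cylinder at (-1.5, 13) contributes a regular 8-gon of circumradius 2 (area = (8/2)·2.000²·sin(360°/8) = 11.31 mm²); the cylinder at (12, -0.5) does not reach this height (z outside [0.5, 13]); the sphere at (11, 6) is not intersected at this z (|z−center|=13.200 > r=11); Subtracting the remaining from the first: starting from the 27×21 cube (567.00 mm²), the r=2 cylinder at (-1.5, 13) partially overlaps it — only the 0.60 mm² overlap (of its 11.31 mm²) is removed, clipping the outline — area = 566.40 mm². Checking containment: at z = 13.2 the cross-section extends beyond the z = 0.3 cross-section by about 288.03 mm².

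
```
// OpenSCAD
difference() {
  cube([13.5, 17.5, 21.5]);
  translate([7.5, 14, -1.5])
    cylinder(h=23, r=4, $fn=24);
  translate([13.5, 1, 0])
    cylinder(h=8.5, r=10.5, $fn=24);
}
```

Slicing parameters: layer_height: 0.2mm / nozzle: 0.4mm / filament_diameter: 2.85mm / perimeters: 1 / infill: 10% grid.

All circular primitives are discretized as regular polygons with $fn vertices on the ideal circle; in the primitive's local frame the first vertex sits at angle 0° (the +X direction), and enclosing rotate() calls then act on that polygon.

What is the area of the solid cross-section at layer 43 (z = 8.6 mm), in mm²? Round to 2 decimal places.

At z = 8.6 mm: the cube is present — its section is the full 13.5×17.5 rectangle (area 236.25 mm²); the r=4 cylinder at (7.5, 14) contributes a regular 24-gon of circumradius 4 (area = (24/2)·4.000²·sin(360°/24) = 49.69 mm²); the cylinder at (13.5, 1) is not intersected at this z (z outside [0, 8.5]); Taking the first minus the rest: starting from the 13.5×17.5 cube (236.25 mm²), the r=4 cylinder at (7.5, 14) partially overlaps it — only the 48.48 mm² overlap (of its 49.69 mm²) is removed, clipping the outline — area = 187.77 mm². Overall, the cross-section is a single solid region. Net area = 187.77 mm².

187.77 mm²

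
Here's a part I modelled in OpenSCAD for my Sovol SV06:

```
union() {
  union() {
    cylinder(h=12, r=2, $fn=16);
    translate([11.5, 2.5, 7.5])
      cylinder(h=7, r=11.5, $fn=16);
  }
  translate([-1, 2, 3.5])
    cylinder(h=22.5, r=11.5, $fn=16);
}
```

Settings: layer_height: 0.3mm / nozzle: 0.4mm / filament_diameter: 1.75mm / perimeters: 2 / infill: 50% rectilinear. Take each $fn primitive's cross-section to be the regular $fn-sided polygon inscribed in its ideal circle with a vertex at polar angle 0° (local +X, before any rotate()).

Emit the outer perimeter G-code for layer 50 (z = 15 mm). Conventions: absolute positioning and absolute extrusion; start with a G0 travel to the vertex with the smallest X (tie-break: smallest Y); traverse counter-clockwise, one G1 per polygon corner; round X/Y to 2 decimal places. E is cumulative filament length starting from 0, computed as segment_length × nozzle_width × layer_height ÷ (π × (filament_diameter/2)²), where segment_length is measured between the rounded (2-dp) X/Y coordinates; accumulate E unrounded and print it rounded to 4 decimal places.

G0 X-12.50 Y2.00 Z15.00
G1 X-11.62 Y-2.40 E0.2239
G1 X-9.13 Y-6.13 E0.4476
G1 X-5.40 Y-8.62 E0.6714
G1 X-1.00 Y-9.50 E0.8952
G1 X3.40 Y-8.62 E1.1191
G1 X7.13 Y-6.13 E1.3428
G1 X9.62 Y-2.40 E1.5666
G1 X10.50 Y2.00 E1.7904
G1 X9.62 Y6.40 E2.0143
G1 X7.13 Y10.13 E2.2380
G1 X3.40 Y12.62 E2.4618
G1 X-1.00 Y13.50 E2.6857
G1 X-5.40 Y12.62 E2.9095
G1 X-9.13 Y10.13 E3.1333
G1 X-11.62 Y6.40 E3.3570
G1 X-12.50 Y2.00 E3.5809

At z = 15 mm: the cylinder does not reach this height (z outside [0, 12]); the cylinder at (11.5, 2.5) does not reach this height (z outside [7.5, 14.5]); Merging all regions: nothing is present at this height; the cylinder at (-1, 2): section is a regular 16-gon, circumradius r=11.5; Combining (union): only the r=11.5 cylinder at (-1, 2) is present, so the union is just that shape — 1 connected region. The outline is a single polygon with 16 vertices. Extrusion per mm of travel: 0.4 × 0.3 / (π × 0.875²) = 0.049890. Accumulating E over each segment gives final E = 3.5809.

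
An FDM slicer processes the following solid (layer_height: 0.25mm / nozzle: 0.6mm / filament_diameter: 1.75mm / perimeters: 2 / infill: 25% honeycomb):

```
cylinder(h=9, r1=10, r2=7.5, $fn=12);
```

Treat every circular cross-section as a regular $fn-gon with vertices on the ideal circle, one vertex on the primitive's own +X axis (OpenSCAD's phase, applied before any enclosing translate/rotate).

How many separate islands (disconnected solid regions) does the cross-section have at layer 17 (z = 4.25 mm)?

1

At z = 4.25 mm: the cone: at t=0.472 of its height the radius interpolates to r₁+(r₂−r₁)t = 8.819, giving a regular 12-gon of that circumradius. Overall, the cross-section is a single solid region. Island count = 1.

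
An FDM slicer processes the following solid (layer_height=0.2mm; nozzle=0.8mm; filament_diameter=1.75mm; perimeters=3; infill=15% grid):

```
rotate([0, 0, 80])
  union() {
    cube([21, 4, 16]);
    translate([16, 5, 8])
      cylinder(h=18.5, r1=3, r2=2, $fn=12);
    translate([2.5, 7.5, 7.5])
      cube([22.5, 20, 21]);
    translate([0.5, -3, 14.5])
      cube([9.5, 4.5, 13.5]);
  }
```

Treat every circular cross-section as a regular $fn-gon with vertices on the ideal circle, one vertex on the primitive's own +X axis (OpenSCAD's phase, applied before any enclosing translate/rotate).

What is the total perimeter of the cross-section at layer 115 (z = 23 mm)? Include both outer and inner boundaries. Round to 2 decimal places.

126.60 mm

At z = 23 mm: the cube is absent (z outside [0, 16]); the cone at (16, 5): at t=0.811 of its height the radius interpolates to r₁+(r₂−r₁)t = 2.189, giving a regular 12-gon of that circumradius (perimeter = 2·12·2.189·sin(180°/12) = 13.60 mm); the cube at (2.5, 7.5) (footprint 22.5×20) is included at this height (perimeter 85.00 mm); the cube at (0.5, -3) (footprint 9.5×4.5) is included at this height (perimeter 28.00 mm); Combining (union): the 3 present regions are separate (no shared area or edge), so areas and boundary lengths simply add and each stays a separate island — boundary = 126.60 mm; (whole slice rotated 80° about Z — lengths, areas and connectivity unchanged). Overall, the cross-section has 3 separate islands. Total boundary length (outer) = 126.60 mm.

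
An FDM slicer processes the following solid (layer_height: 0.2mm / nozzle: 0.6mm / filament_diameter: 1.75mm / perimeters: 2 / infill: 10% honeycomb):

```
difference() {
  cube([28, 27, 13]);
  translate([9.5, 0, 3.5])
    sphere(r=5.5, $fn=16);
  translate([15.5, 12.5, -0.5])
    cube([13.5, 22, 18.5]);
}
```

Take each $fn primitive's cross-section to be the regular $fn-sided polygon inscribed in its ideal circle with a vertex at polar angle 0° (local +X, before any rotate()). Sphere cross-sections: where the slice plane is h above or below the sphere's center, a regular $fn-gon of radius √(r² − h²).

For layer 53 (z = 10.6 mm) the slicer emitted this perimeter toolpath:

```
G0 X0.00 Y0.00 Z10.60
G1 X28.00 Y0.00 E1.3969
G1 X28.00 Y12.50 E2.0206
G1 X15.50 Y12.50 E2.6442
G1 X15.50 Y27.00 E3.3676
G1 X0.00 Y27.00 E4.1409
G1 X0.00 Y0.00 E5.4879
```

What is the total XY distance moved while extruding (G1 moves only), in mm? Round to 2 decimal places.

Sum the Euclidean lengths of each G1 segment: total = 110.00 mm.

110.00 mm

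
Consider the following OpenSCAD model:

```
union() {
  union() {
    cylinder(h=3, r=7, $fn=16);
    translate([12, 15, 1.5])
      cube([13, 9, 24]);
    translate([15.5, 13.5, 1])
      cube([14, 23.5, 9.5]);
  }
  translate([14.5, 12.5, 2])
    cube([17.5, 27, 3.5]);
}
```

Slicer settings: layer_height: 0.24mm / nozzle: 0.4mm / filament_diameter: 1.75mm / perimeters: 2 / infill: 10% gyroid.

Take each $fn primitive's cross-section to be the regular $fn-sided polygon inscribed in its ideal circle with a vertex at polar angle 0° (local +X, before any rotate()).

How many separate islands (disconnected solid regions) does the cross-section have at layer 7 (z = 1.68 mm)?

2

At z = 1.68 mm: the r=7 cylinder contributes a regular 16-gon of circumradius 7; the 13×9 cube at (12, 15) contributes its full rectangle; the 14×23.5 cube at (15.5, 13.5) contributes its full rectangle; Merging all regions: the regions partially overlap (shared area 85.50 mm²), so overlapping operands fuse into one piece — 2 connected regions; the cube at (14.5, 12.5) is absent (z outside [2, 5.5]); Merging all regions: only the result so far is present, so the union is just that shape — 2 connected regions. Overall, the cross-section has 2 separate islands. Island count = 2.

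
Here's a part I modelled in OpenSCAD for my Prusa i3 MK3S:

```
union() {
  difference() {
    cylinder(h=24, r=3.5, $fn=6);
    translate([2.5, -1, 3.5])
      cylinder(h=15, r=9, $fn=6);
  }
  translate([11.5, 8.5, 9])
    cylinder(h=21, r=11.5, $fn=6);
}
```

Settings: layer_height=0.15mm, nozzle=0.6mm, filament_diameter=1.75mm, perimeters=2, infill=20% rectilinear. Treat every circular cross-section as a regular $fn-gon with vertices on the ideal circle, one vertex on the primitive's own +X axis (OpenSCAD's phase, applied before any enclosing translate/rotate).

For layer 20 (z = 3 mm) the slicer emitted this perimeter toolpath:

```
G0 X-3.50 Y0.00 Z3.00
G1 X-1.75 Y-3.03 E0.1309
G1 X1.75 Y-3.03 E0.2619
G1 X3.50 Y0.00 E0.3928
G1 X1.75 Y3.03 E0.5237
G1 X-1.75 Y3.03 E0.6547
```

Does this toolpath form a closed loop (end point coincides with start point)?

no

Start point (G0): (-3.50, 0.00). End point (last G1): the path does not return to the start — open.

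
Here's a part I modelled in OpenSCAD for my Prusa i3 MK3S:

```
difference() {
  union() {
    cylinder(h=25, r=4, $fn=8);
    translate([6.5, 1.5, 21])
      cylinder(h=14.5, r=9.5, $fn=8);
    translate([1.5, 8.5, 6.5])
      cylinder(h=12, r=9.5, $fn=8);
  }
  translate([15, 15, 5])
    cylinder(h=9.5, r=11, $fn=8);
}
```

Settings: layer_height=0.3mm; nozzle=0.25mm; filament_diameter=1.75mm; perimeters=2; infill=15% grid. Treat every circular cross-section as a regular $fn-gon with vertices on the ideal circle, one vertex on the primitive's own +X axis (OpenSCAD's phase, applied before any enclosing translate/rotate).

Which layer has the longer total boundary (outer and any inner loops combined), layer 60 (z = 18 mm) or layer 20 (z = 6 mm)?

layer 60 (z = 18 mm)

Layer 60 (z = 18): the r=4 cylinder gives a regular 8-gon of circumradius 4 (constant along its height) (perimeter = 2·8·4.000·sin(180°/8) = 24.49 mm); the cylinder at (6.5, 1.5) does not reach this height (z outside [21, 35.5]); the cylinder at (1.5, 8.5): section is a regular 8-gon, circumradius r=9.5 (perimeter = 2·8·9.500·sin(180°/8) = 58.17 mm); Combining (union): the regions partially overlap (shared area 23.36 mm²), so the edge portions inside another operand are dropped and the merged outline is re-measured after clipping — boundary = 63.47 mm; the cylinder at (15, 15) does not reach this height (z outside [5, 14.5]); Taking the first minus the rest: none of the subtracted shapes is present at this height, so the result so far is unchanged — boundary = 63.47 mm. So its perimeter = 63.47 mm. Layer 20 (z = 6): the cylinder: section is a regular 8-gon, circumradius r=4 (perimeter = 2·8·4.000·sin(180°/8) = 24.49 mm); the cylinder at (6.5, 1.5) is not intersected at this z (z outside [21, 35.5]); the cylinder at (1.5, 8.5) is not intersected at this z (z outside [6.5, 18.5]); Combining (union): only the r=4 cylinder is present, so the union is just that shape — boundary = 24.49 mm; the r=11 cylinder at (15, 15) contributes a regular 8-gon of circumradius 11 (perimeter = 2·8·11.000·sin(180°/8) = 67.35 mm); Subtracting the remaining from the first: starting from that combined region, the r=11 cylinder at (15, 15) misses the remaining region (no effect) — boundary = 24.49 mm. So its perimeter = 24.49 mm. Layer 60 is larger (63.47 vs 24.49 mm).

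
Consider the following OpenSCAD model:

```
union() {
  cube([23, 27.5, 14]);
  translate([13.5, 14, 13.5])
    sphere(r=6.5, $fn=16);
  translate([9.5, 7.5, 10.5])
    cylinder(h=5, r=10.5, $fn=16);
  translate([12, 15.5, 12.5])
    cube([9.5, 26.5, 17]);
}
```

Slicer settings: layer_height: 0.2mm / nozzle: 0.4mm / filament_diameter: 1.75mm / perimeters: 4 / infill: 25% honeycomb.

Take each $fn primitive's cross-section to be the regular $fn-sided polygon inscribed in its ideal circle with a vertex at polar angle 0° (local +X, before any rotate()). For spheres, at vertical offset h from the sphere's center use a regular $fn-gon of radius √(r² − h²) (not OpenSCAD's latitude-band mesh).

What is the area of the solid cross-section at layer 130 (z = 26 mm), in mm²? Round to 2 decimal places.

At z = 26 mm: the cube is not intersected at this z (z outside [0, 14]); the sphere at (13.5, 14) is not intersected at this z (|z−center|=12.500 > r=6.5); the cylinder at (9.5, 7.5) does not reach this height (z outside [10.5, 15.5]); the cube at (12, 15.5) is present — its section is the full 9.5×26.5 rectangle (area 251.75 mm²); Taking the union: only the 9.5×26.5 cube at (12, 15.5) is present, so the union is just that shape — area = 251.75 mm². Overall, the cross-section is a single solid region. Net area = 251.75 mm².

251.75 mm²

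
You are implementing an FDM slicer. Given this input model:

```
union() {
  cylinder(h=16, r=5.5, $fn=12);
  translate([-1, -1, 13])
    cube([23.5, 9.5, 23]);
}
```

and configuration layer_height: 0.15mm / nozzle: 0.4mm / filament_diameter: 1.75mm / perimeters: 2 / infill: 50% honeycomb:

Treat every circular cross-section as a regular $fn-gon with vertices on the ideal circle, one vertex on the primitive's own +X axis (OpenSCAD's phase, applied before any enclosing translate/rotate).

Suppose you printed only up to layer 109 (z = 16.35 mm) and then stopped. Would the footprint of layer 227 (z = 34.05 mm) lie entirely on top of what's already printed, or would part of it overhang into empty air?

Compare the two slices. At z = 16.35: the cylinder is not intersected at this z (z outside [0, 16]); the cube at (-1, -1) is present — its section is the full 23.5×9.5 rectangle (area 223.25 mm²); Combining (union): only the 23.5×9.5 cube at (-1, -1) is present, so the union is just that shape — area = 223.25 mm². At z = 34.05: the cylinder does not reach this height (z outside [0, 16]); the 23.5×9.5 cube at (-1, -1) contributes its full rectangle (area 223.25 mm²); Merging all regions: only the 23.5×9.5 cube at (-1, -1) is present, so the union is just that shape — area = 223.25 mm². Checking containment: the cross-section at z = 34.05 is a subset of the cross-section at z = 16.35.

entirely on top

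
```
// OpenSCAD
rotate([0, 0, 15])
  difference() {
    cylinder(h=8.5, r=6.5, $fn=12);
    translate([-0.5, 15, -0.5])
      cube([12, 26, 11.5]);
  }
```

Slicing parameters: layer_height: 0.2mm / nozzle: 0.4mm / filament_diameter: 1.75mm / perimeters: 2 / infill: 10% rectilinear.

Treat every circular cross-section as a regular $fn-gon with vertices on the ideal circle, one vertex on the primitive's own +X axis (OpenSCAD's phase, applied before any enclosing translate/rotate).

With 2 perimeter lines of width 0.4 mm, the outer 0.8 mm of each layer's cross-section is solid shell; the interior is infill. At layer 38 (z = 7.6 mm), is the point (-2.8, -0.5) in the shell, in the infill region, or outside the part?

infill

At z = 7.6 mm: the r=6.5 cylinder contributes a regular 12-gon of circumradius 6.5; the cube at (-0.5, 15) is present — its section is the full 12×26 rectangle; Taking the first minus the rest: starting from the r=6.5 cylinder, the 12×26 cube at (-0.5, 15) misses the remaining region (no effect) — 1 connected region; (rotated 15° about Z; rotation is an isometry so areas/perimeters/island counts are preserved). Overall, the cross-section is a single solid region. Undo the 15° rotation: the query point maps to (-2.834, 0.242) in the un-rotated model frame. The nearest boundary edge runs (-6.50, 0.00)→(-5.63, 3.25); distance from the point to it = 3.48 mm. The point is inside the cross-section and 3.48 mm from the nearest boundary — more than the 0.8 mm shell width (2 × 0.4), so it's in the infill interior.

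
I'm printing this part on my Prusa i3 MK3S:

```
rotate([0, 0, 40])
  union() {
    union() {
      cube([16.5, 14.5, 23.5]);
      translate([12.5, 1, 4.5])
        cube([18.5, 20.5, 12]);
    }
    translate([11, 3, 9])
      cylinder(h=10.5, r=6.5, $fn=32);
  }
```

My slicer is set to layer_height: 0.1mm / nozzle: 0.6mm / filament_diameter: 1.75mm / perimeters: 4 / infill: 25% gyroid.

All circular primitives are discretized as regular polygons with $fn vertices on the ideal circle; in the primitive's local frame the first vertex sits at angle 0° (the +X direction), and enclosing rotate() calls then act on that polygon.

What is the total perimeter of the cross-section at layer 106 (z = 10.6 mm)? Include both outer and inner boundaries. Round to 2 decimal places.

107.33 mm

At z = 10.6 mm: the 16.5×14.5 cube contributes its full rectangle (perimeter 62.00 mm); the cube at (12.5, 1) is present — its section is the full 18.5×20.5 rectangle (perimeter 78.00 mm); Taking the union: the regions partially overlap (shared area 54.00 mm²), so the edge portions inside another operand are dropped and the merged outline is re-measured after clipping — boundary = 105.00 mm; the cylinder at (11, 3): section is a regular 32-gon, circumradius r=6.5 (perimeter = 2·32·6.500·sin(180°/32) = 40.78 mm); Taking the union: the regions partially overlap (shared area 102.91 mm²), so the edge portions inside another operand are dropped and the merged outline is re-measured after clipping — boundary = 107.33 mm; (whole slice rotated 40° about Z — lengths, areas and connectivity unchanged). Overall, the cross-section is a single solid region. Total boundary length (outer) = 107.33 mm.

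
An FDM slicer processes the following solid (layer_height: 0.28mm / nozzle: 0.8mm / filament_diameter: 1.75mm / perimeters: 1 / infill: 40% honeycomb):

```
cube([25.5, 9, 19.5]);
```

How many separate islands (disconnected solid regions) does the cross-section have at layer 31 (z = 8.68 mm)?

1

At z = 8.68 mm: the cube is present — its section is the full 25.5×9 rectangle. Overall, the cross-section is a single solid region. Island count = 1.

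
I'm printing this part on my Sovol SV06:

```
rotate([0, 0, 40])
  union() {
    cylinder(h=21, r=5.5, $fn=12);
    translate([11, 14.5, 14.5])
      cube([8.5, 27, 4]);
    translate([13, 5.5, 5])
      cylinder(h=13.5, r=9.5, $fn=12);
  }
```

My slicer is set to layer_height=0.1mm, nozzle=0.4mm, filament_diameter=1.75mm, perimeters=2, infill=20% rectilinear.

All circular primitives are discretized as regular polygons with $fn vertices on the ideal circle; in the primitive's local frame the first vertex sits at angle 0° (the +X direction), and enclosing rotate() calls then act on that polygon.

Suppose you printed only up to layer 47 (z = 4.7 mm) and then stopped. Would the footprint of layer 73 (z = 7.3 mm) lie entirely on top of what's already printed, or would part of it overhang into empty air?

Compare the two slices. At z = 4.7: the r=5.5 cylinder gives a regular 12-gon of circumradius 5.5 (constant along its height) (area = (12/2)·5.500²·sin(360°/12) = 90.75 mm²); the cube at (11, 14.5) is not intersected at this z (z outside [14.5, 18.5]); the cylinder at (13, 5.5) is absent (z outside [5, 18.5]); Combining (union): only the r=5.5 cylinder is present, so the union is just that shape — area = 90.75 mm²; (whole slice rotated 40° about Z — lengths, areas and connectivity unchanged). At z = 7.3: the r=5.5 cylinder gives a regular 12-gon of circumradius 5.5 (constant along its height) (area = (12/2)·5.500²·sin(360°/12) = 90.75 mm²); the cube at (11, 14.5) does not reach this height (z outside [14.5, 18.5]); the r=9.5 cylinder at (13, 5.5) gives a regular 12-gon of circumradius 9.5 (constant along its height) (area = (12/2)·9.500²·sin(360°/12) = 270.75 mm²); Merging all regions: the regions partially overlap — summed areas 361.50 mm² minus the doubly-counted overlap 1.43 mm² gives 360.07 mm² — area = 360.07 mm²; (whole slice rotated 40° about Z — lengths, areas and connectivity unchanged). Checking containment: at z = 7.3 the cross-section extends beyond the z = 4.7 cross-section by about 269.32 mm².

part overhangs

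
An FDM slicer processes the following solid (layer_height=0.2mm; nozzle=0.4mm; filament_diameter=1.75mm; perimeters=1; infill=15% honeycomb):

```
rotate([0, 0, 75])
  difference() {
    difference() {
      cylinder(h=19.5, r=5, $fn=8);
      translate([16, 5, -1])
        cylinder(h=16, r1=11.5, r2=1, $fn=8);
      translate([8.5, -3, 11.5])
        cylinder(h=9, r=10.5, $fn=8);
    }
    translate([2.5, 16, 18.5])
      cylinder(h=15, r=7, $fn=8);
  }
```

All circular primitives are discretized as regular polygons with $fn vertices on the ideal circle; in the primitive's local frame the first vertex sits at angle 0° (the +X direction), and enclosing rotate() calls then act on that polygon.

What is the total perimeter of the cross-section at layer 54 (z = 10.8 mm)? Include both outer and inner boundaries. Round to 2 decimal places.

30.61 mm

At z = 10.8 mm: the cylinder: section is a regular 8-gon, circumradius r=5 (perimeter = 2·8·5.000·sin(180°/8) = 30.61 mm); the cone at (16, 5): at t=0.738 of its height the radius interpolates to r₁+(r₂−r₁)t = 3.756, giving a regular 8-gon of that circumradius (perimeter = 2·8·3.756·sin(180°/8) = 23.00 mm); the cylinder at (8.5, -3) does not reach this height (z outside [11.5, 20.5]); After the difference (first − rest): starting from the r=5 cylinder, the cone at (16, 5) misses the remaining region (no effect) — boundary = 30.61 mm; the cylinder at (2.5, 16) is not intersected at this z (z outside [18.5, 33.5]); Taking the first minus the rest: none of the subtracted shapes is present at this height, so that combined region is unchanged — boundary = 30.61 mm; (whole slice rotated 75° about Z — lengths, areas and connectivity unchanged). Overall, the cross-section is a single solid region. Total boundary length (outer) = 30.61 mm.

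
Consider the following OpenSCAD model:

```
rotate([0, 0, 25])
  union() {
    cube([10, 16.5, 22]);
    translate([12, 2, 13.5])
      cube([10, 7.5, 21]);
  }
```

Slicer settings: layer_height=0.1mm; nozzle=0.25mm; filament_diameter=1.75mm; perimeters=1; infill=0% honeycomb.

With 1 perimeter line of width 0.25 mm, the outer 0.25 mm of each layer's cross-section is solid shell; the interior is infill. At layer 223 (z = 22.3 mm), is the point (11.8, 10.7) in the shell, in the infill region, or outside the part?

infill

At z = 22.3 mm: the cube is absent (z outside [0, 22]); the 10×7.5 cube at (12, 2) contributes its full rectangle; Combining (union): only the 10×7.5 cube at (12, 2) is present, so the union is just that shape — 1 connected region; (whole slice rotated 25° about Z — lengths, areas and connectivity unchanged). Overall, the cross-section is a single solid region. Undo the 25° rotation: the query point maps to (15.216, 4.711) in the un-rotated model frame. The nearest boundary edge runs (12.00, 2.00)→(22.00, 2.00); distance from the point to it = 2.71 mm. The point is inside the cross-section and 2.71 mm from the nearest boundary — more than the 0.25 mm shell width (1 × 0.25), so it's in the infill interior.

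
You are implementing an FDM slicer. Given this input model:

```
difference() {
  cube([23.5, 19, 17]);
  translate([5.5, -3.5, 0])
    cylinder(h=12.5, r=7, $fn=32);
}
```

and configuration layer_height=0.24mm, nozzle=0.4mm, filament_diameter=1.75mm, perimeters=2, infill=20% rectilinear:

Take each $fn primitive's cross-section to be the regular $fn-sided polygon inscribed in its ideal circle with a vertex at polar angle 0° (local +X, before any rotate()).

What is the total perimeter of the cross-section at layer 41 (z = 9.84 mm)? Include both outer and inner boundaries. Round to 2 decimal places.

At z = 9.84 mm: the cube is present — its section is the full 23.5×19 rectangle (perimeter 85.00 mm); the r=7 cylinder at (5.5, -3.5) gives a regular 32-gon of circumradius 7 (constant along its height) (perimeter = 2·32·7.000·sin(180°/32) = 43.91 mm); Taking the first minus the rest: starting from the 23.5×19 cube, the r=7 cylinder at (5.5, -3.5) partially overlaps it — only the 29.54 mm² overlap (of its 152.95 mm²) is removed, clipping the outline — boundary = 86.35 mm. Overall, the cross-section is a single solid region. Total boundary length (outer) = 86.35 mm.

86.35 mm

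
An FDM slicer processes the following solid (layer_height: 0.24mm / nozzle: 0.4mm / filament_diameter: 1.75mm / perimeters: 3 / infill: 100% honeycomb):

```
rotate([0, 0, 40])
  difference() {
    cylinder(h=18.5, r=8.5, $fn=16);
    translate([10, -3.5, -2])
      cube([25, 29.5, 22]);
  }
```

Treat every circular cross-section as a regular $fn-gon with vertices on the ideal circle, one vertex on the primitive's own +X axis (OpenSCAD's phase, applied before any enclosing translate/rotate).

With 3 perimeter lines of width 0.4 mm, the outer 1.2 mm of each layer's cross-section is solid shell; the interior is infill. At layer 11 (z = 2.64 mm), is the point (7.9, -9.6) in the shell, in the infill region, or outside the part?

At z = 2.64 mm: the r=8.5 cylinder gives a regular 16-gon of circumradius 8.5 (constant along its height); the 25×29.5 cube at (10, -3.5) contributes its full rectangle; Subtracting the remaining from the first: starting from the r=8.5 cylinder, the 25×29.5 cube at (10, -3.5) misses the remaining region (no effect) — 1 connected region; (whole slice rotated 40° about Z — lengths, areas and connectivity unchanged). Overall, the cross-section is a single solid region. Undo the 40° rotation: the query point maps to (-0.119, -12.432) in the un-rotated model frame. The nearest boundary edge runs (3.25, -7.85)→(-0.00, -8.50); distance from the point to it = 3.93 mm. The point is not inside any of the regions above, so it lies outside the cross-section (3.93 mm from the nearest boundary).

outside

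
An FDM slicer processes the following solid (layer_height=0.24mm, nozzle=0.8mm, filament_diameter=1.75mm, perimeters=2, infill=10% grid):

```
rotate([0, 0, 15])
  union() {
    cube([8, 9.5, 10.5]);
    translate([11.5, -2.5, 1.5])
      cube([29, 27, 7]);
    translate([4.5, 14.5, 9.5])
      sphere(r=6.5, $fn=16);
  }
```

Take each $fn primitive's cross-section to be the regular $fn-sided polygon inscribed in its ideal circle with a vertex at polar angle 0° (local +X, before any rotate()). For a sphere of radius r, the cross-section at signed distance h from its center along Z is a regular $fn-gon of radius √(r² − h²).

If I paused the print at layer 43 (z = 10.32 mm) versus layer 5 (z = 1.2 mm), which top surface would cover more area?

layer 43 (z = 10.32 mm)

Layer 43 (z = 10.32): the cube is present — its section is the full 8×9.5 rectangle (area 76.00 mm²); the cube at (11.5, -2.5) does not reach this height (z outside [1.5, 8.5]); the sphere at (4.5, 14.5): section is a regular 16-gon, circumradius = √(r²−h²) = √(6.5²−0.82²) = 6.448 (area = (16/2)·6.448²·sin(360°/16) = 127.29 mm²); Taking the union: the regions partially overlap — summed areas 203.29 mm² minus the doubly-counted overlap 7.25 mm² gives 196.04 mm² — area = 196.04 mm²; (rotated 15° about Z; rotation is an isometry so areas/perimeters/island counts are preserved). So its area = 196.04 mm². Layer 5 (z = 1.2): the cube is present — its section is the full 8×9.5 rectangle (area 76.00 mm²); the cube at (11.5, -2.5) does not reach this height (z outside [1.5, 8.5]); the sphere at (4.5, 14.5) is not intersected at this z (|z−center|=8.300 > r=6.5); Combining (union): only the 8×9.5 cube is present, so the union is just that shape — area = 76.00 mm²; (rotated 15° about Z; rotation is an isometry so areas/perimeters/island counts are preserved). So its area = 76.00 mm². Layer 43 is larger (196.04 vs 76.00 mm²).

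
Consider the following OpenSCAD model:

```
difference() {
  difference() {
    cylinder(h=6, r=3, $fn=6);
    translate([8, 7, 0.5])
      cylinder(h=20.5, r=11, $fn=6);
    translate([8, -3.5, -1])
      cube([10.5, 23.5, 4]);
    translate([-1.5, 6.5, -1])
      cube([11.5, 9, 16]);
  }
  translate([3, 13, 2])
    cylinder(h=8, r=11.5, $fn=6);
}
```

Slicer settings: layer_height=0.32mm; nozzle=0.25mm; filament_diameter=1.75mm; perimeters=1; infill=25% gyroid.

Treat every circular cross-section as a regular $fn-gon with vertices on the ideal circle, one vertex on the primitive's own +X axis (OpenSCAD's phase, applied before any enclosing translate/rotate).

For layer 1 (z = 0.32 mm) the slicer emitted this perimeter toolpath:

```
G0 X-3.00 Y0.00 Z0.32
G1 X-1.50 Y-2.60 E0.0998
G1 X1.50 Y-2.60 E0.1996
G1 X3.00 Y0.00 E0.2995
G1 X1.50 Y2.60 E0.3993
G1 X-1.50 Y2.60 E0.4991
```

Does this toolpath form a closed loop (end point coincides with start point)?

Start point (G0): (-3.00, 0.00). End point (last G1): the path does not return to the start — open.

no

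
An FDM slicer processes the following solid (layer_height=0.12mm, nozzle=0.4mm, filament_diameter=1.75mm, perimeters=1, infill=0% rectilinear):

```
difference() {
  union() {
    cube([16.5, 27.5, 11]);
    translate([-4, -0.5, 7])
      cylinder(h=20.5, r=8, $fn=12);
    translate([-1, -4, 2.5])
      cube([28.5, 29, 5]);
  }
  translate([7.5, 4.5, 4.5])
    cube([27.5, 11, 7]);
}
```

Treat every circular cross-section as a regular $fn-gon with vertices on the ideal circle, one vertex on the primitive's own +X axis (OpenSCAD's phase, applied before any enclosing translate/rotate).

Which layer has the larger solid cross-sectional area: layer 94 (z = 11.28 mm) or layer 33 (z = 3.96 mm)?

layer 33 (z = 3.96 mm)

Layer 94 (z = 11.28): the cube is absent (z outside [0, 11]); the r=8 cylinder at (-4, -0.5) contributes a regular 12-gon of circumradius 8 (area = (12/2)·8.000²·sin(360°/12) = 192.00 mm²); the cube at (-1, -4) does not reach this height (z outside [2.5, 7.5]); Merging all regions: only the r=8 cylinder at (-4, -0.5) is present, so the union is just that shape — area = 192.00 mm²; the 27.5×11 cube at (7.5, 4.5) contributes its full rectangle (area 302.50 mm²); Taking the first minus the rest: starting from the result so far (192.00 mm²), the 27.5×11 cube at (7.5, 4.5) misses the remaining region (no effect) — area = 192.00 mm². So its area = 192.00 mm². Layer 33 (z = 3.96): the cube (footprint 16.5×27.5) is included at this height (area 453.75 mm²); the cylinder at (-4, -0.5) is absent (z outside [7, 27.5]); the 28.5×29 cube at (-1, -4) contributes its full rectangle (area 826.50 mm²); Combining (union): the regions partially overlap — summed areas 1280.25 mm² minus the doubly-counted overlap 412.50 mm² gives 867.75 mm² — area = 867.75 mm²; the cube at (7.5, 4.5) does not reach this height (z outside [4.5, 11.5]); Subtracting the remaining from the first: none of the subtracted shapes is present at this height, so that combined region is unchanged — area = 867.75 mm². So its area = 867.75 mm². Layer 33 is larger (867.75 vs 192.00 mm²).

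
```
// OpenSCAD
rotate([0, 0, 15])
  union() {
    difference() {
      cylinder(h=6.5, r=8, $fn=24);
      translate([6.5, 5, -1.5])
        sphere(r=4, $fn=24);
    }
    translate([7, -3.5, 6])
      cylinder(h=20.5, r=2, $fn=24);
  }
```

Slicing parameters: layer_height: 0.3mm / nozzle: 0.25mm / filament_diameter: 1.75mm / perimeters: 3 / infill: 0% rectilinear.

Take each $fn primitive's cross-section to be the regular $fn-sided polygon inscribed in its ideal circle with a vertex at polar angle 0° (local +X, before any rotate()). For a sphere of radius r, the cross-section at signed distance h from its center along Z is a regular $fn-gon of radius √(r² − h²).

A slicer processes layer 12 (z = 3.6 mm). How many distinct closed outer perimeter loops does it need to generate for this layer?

1

At z = 3.6 mm: the r=8 cylinder contributes a regular 24-gon of circumradius 8; the sphere at (6.5, 5) is absent (|z−center|=5.100 > r=4); Subtracting the remaining from the first: none of the subtracted shapes is present at this height, so the r=8 cylinder is unchanged — 1 connected region; the cylinder at (7, -3.5) does not reach this height (z outside [6, 26.5]); Taking the union: only that combined region is present, so the union is just that shape — 1 connected region; (whole slice rotated 15° about Z — lengths, areas and connectivity unchanged). The result has 1 disconnected region.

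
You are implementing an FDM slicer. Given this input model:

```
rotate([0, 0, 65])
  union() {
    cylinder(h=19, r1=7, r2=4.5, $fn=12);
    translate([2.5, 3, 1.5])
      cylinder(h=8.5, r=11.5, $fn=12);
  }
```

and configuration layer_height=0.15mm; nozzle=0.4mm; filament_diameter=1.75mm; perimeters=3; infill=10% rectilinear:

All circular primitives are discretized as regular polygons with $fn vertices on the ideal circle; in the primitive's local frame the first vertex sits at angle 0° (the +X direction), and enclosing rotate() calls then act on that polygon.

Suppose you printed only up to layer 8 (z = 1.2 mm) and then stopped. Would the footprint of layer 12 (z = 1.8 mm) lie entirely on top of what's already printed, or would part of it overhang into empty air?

Compare the two slices. At z = 1.2: the cone: at t=0.063 of its height the radius interpolates to r₁+(r₂−r₁)t = 6.842, giving a regular 12-gon of that circumradius (area = (12/2)·6.842²·sin(360°/12) = 140.44 mm²); the cylinder at (2.5, 3) is absent (z outside [1.5, 10]); Merging all regions: only the cone is present, so the union is just that shape — area = 140.44 mm²; (rotated 65° about Z; rotation is an isometry so areas/perimeters/island counts are preserved). At z = 1.8: the cone (r1=7→r2=4.5) has section circumradius 6.763 here — a regular 12-gon (area = (12/2)·6.763²·sin(360°/12) = 137.22 mm²); the r=11.5 cylinder at (2.5, 3) contributes a regular 12-gon of circumradius 11.5 (area = (12/2)·11.500²·sin(360°/12) = 396.75 mm²); Taking the union: the cone lies entirely inside the r=11.5 cylinder at (2.5, 3), so the union is just the r=11.5 cylinder at (2.5, 3) — area = 396.75 mm²; (rotated 65° about Z; rotation is an isometry so areas/perimeters/island counts are preserved). Checking containment: at z = 1.8 the cross-section extends beyond the z = 1.2 cross-section by about 256.31 mm².

part overhangs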